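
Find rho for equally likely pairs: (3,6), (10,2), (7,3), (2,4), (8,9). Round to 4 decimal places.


Cov(X,Y) = -1.0000, Var(X) = 9.2000, Var(Y) = 6.1600
rho = Cov/(sqrt(VarX)*sqrt(VarY)) = -0.1328

-0.1328


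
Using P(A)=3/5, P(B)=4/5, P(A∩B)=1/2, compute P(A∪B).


P(A∪B) = P(A) + P(B) - P(A∩B)
= 3/5 + 4/5 - 1/2 = 9/10

9/10


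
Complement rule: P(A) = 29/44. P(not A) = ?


P(A') = 1 - P(A) = 1 - 29/44 = 15/44

15/44


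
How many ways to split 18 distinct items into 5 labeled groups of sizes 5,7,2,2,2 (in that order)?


18! = 6402373705728000
Denominator: 5!=120 * 7!=5040 * 2!=2 * 2!=2 * 2!=2
Coefficient = 6402373705728000 / 4838400 = 1323241920

1323241920


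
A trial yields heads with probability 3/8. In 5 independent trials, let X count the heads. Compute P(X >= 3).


P(X>=3) = P(X=3) + P(X=4) + P(X=5)
= 3375/16384 + 2025/32768 + 243/32768
= 4509/16384

4509/16384


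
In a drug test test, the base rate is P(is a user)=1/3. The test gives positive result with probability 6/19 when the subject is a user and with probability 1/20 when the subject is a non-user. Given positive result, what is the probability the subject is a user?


P(A) = P(A|B)P(B) + P(A|B')P(B') = 6/19*1/3 + 1/20*2/3 = 79/570
P(B|A) = P(A|B)P(B)/P(A) = (2/19)/(79/570) = 60/79

60/79


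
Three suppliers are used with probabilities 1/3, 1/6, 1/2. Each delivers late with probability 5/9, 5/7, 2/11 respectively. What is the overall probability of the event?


P(A) = P(A|B1)P(B1) + P(A|B2)P(B2) + P(A|B3)P(B3)
= 5/9*1/3 + 5/7*1/6 + 2/11*1/2
= 5/27 + 5/42 + 1/11 = 1643/4158

1643/4158


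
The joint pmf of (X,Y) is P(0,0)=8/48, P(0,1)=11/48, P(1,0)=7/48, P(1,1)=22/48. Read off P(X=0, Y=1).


Read from table: P(X=0, Y=1) = 11/48

11/48


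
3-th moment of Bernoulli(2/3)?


For Bernoulli: X in {0,1}
E[X^3] = 0^3*(1-2/3) + 1^3*2/3 = 2/3

2/3


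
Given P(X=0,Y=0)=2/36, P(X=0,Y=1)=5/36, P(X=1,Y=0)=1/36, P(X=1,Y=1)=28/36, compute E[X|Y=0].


P(Y=0) = 3/36
E[X|Y=0] = (0*2 + 1*1)/3 = 1/3

1/3


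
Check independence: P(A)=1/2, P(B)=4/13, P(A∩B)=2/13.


P(A)*P(B) = 1/2*4/13 = 2/13
P(A∩B) = 2/13, which equals P(A)P(B), so independent

Yes, A and B are independent


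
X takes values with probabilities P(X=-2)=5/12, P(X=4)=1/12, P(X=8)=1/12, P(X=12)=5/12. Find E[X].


E[X] = sum(x * P(x))
= -2*5/12 + 4*1/12 + 8*1/12 + 12*5/12
= 31/6

31/6


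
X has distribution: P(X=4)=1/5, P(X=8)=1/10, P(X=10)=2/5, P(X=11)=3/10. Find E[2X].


E[2X] = sum(g(x)*P(x))
= 8*1/5 + 16*1/10 + 20*2/5 + 22*3/10
= 89/5

89/5


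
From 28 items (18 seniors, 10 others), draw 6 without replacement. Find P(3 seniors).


P(X=3) = C(18,3)*C(10,3) / C(28,6)
= 816*120 / 376740
= 97920/376740 = 544/2093

544/2093


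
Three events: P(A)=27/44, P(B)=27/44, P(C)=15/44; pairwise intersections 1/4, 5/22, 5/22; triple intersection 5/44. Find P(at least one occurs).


P(A∪B∪C) = P(A)+P(B)+P(C) - P(AB)-P(AC)-P(BC) + P(ABC)
= 27/44+27/44+15/44 - 1/4-5/22-5/22 + 5/44
= 43/44

43/44


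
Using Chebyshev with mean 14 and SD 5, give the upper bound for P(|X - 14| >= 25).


k = 25/5 = 5
Chebyshev: P(|X-mu| >= k*sigma) <= 1/k^2 = 1/5^2 = 1/25

1/25


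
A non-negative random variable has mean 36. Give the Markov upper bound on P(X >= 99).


Markov: P(X >= a) <= E[X]/a
P(X >= 99) <= 36/99 = 4/11

4/11


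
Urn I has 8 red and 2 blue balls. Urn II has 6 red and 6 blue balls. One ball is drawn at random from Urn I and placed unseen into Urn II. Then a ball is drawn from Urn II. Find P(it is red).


P(transfer red) = 8/10 = 4/5; P(transfer blue) = 1/5
If red transferred: Urn II has 7 red of 13, so P(red|red moved) = 7/13
If blue transferred: Urn II has 6 red of 13, so P(red|blue moved) = 6/13
By total probability: P(red) = 4/5*7/13 + 1/5*6/13 = 34/65

34/65


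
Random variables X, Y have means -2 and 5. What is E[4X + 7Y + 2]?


E[4X + 7Y + 2] = 4*E[X] + 7*E[Y] + 2
= (4)*(-2) + (7)*(5) + (2)
= -8 + 35 + 2 = 29

29


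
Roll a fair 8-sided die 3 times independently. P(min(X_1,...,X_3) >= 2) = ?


P(min >= 2) = P(all X_i >= 2) = (P(X_1 >= 2))^3
= (7/8)^3 = 343/512

343/512


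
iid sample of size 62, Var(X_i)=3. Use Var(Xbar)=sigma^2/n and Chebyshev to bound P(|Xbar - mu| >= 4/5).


Var(Xbar) = Var(X)/n = 3/62
Chebyshev: P(|Xbar-mu| >= 4/5) <= Var(Xbar)/(4/5)^2 = (3/62)/(16/25) = 75/992

75/992


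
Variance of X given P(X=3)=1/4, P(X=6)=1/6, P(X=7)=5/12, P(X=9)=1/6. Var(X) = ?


E[X] = 37/6, E[X^2] = 253/6
Var(X) = E[X^2] - (E[X])^2 = 253/6 - (37/6)^2 = 149/36

149/36


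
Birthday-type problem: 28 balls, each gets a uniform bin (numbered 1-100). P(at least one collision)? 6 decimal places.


P(all different) = prod((100-i)/100 for i=0..27) = 0.015241
P(at least one match) = 1 - 0.015241 = 0.984759

0.984759


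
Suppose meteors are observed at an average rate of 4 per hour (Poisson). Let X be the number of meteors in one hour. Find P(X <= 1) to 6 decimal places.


P(X<=1) = e^(-4)*4^0/0! + e^(-4)*4^1/1!
≈ 0.0183156389 + 0.0732625556
= 0.0915781945
≈ 0.091578

0.091578


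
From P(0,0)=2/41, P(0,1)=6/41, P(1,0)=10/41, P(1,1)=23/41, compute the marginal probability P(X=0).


P(X=0) = P(0,0)+P(0,1) = 2/41 + 6/41 = 8/41

8/41


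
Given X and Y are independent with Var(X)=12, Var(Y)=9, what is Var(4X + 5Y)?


Independence => Cov(X,Y)=0
Var(4X + 5Y) = 4^2*Var(X) + 5^2*Var(Y)
= 16*12 + 25*9 = 417

417


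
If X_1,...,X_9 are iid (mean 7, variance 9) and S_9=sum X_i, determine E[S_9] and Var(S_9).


E[S_n] = n*mu = 9*7 = 63
Var(S_n) = n*sigma^2 = 9*9 = 81

E[S_9]=63, Var(S_9)=81


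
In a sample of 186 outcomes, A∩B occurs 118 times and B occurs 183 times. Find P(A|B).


P(A|B) = P(A∩B)/P(B) = (118/186)/(183/186) = 118/183

118/183


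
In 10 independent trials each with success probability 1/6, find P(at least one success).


P(at least one) = 1 - P(none)
P(none) = (1 - 1/6)^10 = (5/6)^10 = 9765625/60466176
P(at least one) = 1 - 9765625/60466176 = 50700551/60466176

50700551/60466176


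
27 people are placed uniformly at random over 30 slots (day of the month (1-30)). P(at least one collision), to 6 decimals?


P(all different) = prod((30-i)/30 for i=0..26) = 0.000000
P(at least one match) = 1 - 0.000000 = 1.000000

1.000000


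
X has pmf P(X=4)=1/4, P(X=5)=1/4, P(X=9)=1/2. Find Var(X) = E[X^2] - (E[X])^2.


E[X] = 27/4, E[X^2] = 203/4
Var(X) = E[X^2] - (E[X])^2 = 203/4 - (27/4)^2 = 83/16

83/16


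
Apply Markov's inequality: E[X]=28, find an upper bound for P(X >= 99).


Markov: P(X >= a) <= E[X]/a
P(X >= 99) <= 28/99

28/99


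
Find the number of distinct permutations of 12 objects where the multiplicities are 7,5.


12! = 479001600
Denominator: 7!=5040 * 5!=120
Coefficient = 479001600 / 604800 = 792

792


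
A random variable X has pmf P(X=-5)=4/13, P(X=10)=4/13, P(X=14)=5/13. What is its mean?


E[X] = sum(x * P(x))
= -5*4/13 + 10*4/13 + 14*5/13
= 90/13

90/13


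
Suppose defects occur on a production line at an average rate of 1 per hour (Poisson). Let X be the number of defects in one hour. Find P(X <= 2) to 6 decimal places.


P(X<=2) = e^(-1)*1^0/0! + e^(-1)*1^1/1! + e^(-1)*1^2/2!
≈ 0.3678794412 + 0.3678794412 + 0.1839397206
= 0.9196986030
≈ 0.919699

0.919699


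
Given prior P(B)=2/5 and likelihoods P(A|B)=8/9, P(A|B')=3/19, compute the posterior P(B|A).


P(A) = P(A|B)P(B) + P(A|B')P(B') = 8/9*2/5 + 3/19*3/5 = 77/171
P(B|A) = P(A|B)P(B)/P(A) = (16/45)/(77/171) = 304/385

304/385


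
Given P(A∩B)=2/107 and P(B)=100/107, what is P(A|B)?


P(A|B) = P(A∩B)/P(B) = (2/107)/(100/107) = 2/100 = 1/50

1/50


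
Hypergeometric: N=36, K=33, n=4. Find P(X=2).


P(X=2) = C(33,2)*C(3,2) / C(36,4)
= 528*3 / 58905
= 1584/58905 = 16/595

16/595


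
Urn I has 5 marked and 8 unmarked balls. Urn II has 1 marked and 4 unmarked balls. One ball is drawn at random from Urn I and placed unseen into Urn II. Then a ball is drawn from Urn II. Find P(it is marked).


P(transfer marked) = 5/13; P(transfer unmarked) = 8/13
If marked transferred: Urn II has 2 marked of 6, so P(marked|marked moved) = 1/3
If unmarked transferred: Urn II has 1 marked of 6, so P(marked|unmarked moved) = 1/6
By total probability: P(marked) = 5/13*1/3 + 8/13*1/6 = 3/13

3/13


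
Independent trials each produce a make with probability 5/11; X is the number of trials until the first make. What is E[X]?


For geometric (trials until first success), E[X] = 1/p = 1/(5/11) = 11/5

11/5


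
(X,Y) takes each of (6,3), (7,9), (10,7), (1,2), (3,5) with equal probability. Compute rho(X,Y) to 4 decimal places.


Cov(X,Y) = 5.5200, Var(X) = 9.8400, Var(Y) = 6.5600
rho = Cov/(sqrt(VarX)*sqrt(VarY)) = 0.6871

0.6871


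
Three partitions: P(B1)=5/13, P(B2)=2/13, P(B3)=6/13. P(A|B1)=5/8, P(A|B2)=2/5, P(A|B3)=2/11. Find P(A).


P(A) = P(A|B1)P(B1) + P(A|B2)P(B2) + P(A|B3)P(B3)
= 5/8*5/13 + 2/5*2/13 + 2/11*6/13
= 25/104 + 4/65 + 12/143 = 2207/5720

2207/5720


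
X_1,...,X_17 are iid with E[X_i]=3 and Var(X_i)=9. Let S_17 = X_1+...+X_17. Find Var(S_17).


By independence, Var(S_n) = n*Var(X_1) = 17*9 = 153

153


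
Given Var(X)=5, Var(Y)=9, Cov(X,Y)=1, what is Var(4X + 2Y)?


Var(4X + 2Y) = 4^2*Var(X) + 2^2*Var(Y) + 2*4*2*Cov(X,Y)
= 16*5 + 4*9 + 16*1
= 80 + 36 + 16 = 132

132


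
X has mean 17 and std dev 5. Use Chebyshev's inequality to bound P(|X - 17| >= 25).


k = 25/5 = 5
Chebyshev: P(|X-mu| >= k*sigma) <= 1/k^2 = 1/5^2 = 1/25

1/25


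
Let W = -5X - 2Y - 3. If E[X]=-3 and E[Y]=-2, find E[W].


E[-5X - 2Y - 3] = -5*E[X] - 2*E[Y] - 3
= (-5)*(-3) + (-2)*(-2) + (-3)
= 15 + 4 - 3 = 16

16


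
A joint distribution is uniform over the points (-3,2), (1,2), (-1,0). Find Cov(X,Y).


E[X]=-1, E[Y]=4/3, E[XY]=-4/3
Cov(X,Y) = E[XY] - E[X]E[Y] = -4/3 + 1*4/3 = 0

0


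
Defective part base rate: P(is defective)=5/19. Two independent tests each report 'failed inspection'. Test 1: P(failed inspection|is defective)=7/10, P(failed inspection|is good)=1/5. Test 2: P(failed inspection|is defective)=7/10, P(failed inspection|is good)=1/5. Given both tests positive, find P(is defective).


After test 1: P(+) = 7/10*5/19 + 1/5*14/19 = 63/190
P(B|+) = (7/38)/(63/190) = 5/9
After test 2 (use post1 as new prior): P(+) = 7/10*5/9 + 1/5*4/9 = 43/90
P(B|+,+) = (7/18)/(43/90) = 35/43

35/43


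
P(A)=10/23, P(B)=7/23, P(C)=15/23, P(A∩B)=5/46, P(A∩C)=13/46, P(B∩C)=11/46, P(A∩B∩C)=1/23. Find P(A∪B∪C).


P(A∪B∪C) = P(A)+P(B)+P(C) - P(AB)-P(AC)-P(BC) + P(ABC)
= 10/23+7/23+15/23 - 5/46-13/46-11/46 + 1/23
= 37/46

37/46


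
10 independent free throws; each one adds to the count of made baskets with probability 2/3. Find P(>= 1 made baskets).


P(at least one) = 1 - P(none)
P(none) = (1 - 2/3)^10 = (1/3)^10 = 1/59049
P(at least one) = 1 - 1/59049 = 59048/59049

59048/59049


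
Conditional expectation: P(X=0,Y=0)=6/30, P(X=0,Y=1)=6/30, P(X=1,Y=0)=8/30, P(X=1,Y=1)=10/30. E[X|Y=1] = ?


P(Y=1) = 16/30
E[X|Y=1] = (0*6 + 1*10)/16 = 10/16 = 5/8

5/8


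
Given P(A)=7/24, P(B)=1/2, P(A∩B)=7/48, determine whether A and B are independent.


P(A)*P(B) = 7/24*1/2 = 7/48
P(A∩B) = 7/48, which equals P(A)P(B), so independent

Yes, A and B are independent


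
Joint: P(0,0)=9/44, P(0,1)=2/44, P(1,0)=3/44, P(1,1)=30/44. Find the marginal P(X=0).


P(X=0) = P(0,0)+P(0,1) = 9/44 + 2/44 = 11/44 = 1/4

1/4


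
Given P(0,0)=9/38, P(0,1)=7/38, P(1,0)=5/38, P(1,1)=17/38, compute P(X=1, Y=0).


Read from table: P(X=1, Y=0) = 5/38

5/38


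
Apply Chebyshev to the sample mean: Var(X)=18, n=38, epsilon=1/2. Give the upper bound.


Var(Xbar) = Var(X)/n = 18/38
Chebyshev: P(|Xbar-mu| >= 1/2) <= Var(Xbar)/(1/2)^2 = (9/19)/(1/4) = 36/19
Bound exceeds 1, so trivial bound: 1

1


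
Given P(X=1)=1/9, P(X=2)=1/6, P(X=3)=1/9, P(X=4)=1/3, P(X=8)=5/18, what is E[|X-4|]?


E[|X-4|] = sum(g(x)*P(x))
= 3*1/9 + 2*1/6 + 1*1/9 + 0*1/3 + 4*5/18
= 17/9

17/9


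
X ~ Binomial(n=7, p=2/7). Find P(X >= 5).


P(X>=5) = P(X=5) + P(X=6) + P(X=7)
= 2400/117649 + 320/117649 + 128/823543
= 19168/823543

19168/823543


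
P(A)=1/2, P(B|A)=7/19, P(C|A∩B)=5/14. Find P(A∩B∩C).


P(A∩B∩C) = P(A) * P(B|A) * P(C|A∩B)
= 1/2 * 7/19 * 5/14
= 7/38 * 5/14 = 5/76

5/76


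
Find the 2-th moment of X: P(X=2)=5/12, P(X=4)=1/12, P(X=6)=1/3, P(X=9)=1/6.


E[X^2] = sum(x^2 * P(x))
= 4*5/12 + 16*1/12 + 36*1/3 + 81*1/6
= 57/2

57/2


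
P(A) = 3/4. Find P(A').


P(A') = 1 - P(A) = 1 - 3/4 = 1/4

1/4


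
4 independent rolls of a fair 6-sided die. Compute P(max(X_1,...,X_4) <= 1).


P(max <= 1) = P(all X_i <= 1) = (P(X_1 <= 1))^4
= (1/6)^4 = 1/1296

1/1296


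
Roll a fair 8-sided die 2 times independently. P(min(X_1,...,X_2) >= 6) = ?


P(min >= 6) = P(all X_i >= 6) = (P(X_1 >= 6))^2
= (3/8)^2 = 9/64

9/64


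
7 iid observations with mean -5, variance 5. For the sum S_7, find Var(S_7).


By independence, Var(S_n) = n*Var(X_1) = 7*5 = 35

35


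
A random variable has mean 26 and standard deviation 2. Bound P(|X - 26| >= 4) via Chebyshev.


k = 4/2 = 2
Chebyshev: P(|X-mu| >= k*sigma) <= 1/k^2 = 1/2^2 = 1/4

1/4


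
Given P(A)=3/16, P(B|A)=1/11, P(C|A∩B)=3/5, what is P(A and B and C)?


P(A∩B∩C) = P(A) * P(B|A) * P(C|A∩B)
= 3/16 * 1/11 * 3/5
= 3/176 * 3/5 = 9/880

9/880


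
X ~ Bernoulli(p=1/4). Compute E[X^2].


For Bernoulli: X in {0,1}
E[X^2] = 0^2*(1-1/4) + 1^2*1/4 = 1/4

1/4


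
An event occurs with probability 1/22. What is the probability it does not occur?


P(A') = 1 - P(A) = 1 - 1/22 = 21/22

21/22


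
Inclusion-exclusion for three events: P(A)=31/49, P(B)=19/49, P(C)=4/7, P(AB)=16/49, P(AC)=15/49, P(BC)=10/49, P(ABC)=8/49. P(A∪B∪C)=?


P(A∪B∪C) = P(A)+P(B)+P(C) - P(AB)-P(AC)-P(BC) + P(ABC)
= 31/49+19/49+4/7 - 16/49-15/49-10/49 + 8/49
= 45/49

45/49


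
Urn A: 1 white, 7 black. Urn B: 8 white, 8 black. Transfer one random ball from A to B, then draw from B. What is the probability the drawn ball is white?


P(transfer white) = 1/8; P(transfer black) = 7/8
If white transferred: Urn II has 9 white of 17, so P(white|white moved) = 9/17
If black transferred: Urn II has 8 white of 17, so P(white|black moved) = 8/17
By total probability: P(white) = 1/8*9/17 + 7/8*8/17 = 65/136

65/136


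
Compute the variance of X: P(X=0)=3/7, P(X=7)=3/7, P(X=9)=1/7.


E[X] = 30/7, E[X^2] = 228/7
Var(X) = E[X^2] - (E[X])^2 = 228/7 - (30/7)^2 = 696/49

696/49


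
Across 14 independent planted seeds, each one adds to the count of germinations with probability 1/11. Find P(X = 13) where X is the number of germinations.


P(X=13) = C(14,13) * p^13 * (1-p)^1
= 14 * 1/34522712143931 * 10/11
= 140/379749833583241

140/379749833583241


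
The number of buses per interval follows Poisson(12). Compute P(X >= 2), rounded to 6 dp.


P(X>=2) = 1 - P(X<=1) = 1 - (e^(-12)*12^0/0! + e^(-12)*12^1/1!)
≈ 1 - (0.0000061442 + 0.0000737305)
= 1 - 0.0000798747 = 0.9999201253
≈ 0.999920

0.999920


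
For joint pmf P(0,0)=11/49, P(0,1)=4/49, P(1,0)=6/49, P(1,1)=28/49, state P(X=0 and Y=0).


Read from table: P(X=0, Y=0) = 11/49

11/49


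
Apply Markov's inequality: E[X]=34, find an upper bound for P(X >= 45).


Markov: P(X >= a) <= E[X]/a
P(X >= 45) <= 34/45

34/45


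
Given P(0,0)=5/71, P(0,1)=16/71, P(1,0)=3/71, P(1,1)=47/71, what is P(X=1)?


P(X=1) = P(1,0)+P(1,1) = 3/71 + 47/71 = 50/71

50/71


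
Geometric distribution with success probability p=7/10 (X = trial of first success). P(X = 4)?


P(X=4) = (1-p)^3 * p = (3/10)^3 * 7/10
= 27/1000 * 7/10 = 189/10000

189/10000


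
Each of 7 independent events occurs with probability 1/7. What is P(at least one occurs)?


P(at least one) = 1 - P(none)
P(none) = (1 - 1/7)^7 = (6/7)^7 = 279936/823543
P(at least one) = 1 - 279936/823543 = 543607/823543

543607/823543


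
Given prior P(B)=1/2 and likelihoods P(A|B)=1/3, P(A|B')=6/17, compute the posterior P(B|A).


P(A) = P(A|B)P(B) + P(A|B')P(B') = 1/3*1/2 + 6/17*1/2 = 35/102
P(B|A) = P(A|B)P(B)/P(A) = (1/6)/(35/102) = 17/35

17/35


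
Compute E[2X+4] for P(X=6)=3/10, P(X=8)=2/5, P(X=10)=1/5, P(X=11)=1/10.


E[2X+4] = sum(g(x)*P(x))
= 16*3/10 + 20*2/5 + 24*1/5 + 26*1/10
= 101/5

101/5


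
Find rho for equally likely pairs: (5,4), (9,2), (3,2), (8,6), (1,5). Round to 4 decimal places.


Cov(X,Y) = -0.3600, Var(X) = 8.9600, Var(Y) = 2.5600
rho = Cov/(sqrt(VarX)*sqrt(VarY)) = -0.0752

-0.0752


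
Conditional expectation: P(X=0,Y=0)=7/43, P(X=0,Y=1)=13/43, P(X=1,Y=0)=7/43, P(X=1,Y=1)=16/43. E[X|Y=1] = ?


P(Y=1) = 29/43
E[X|Y=1] = (0*13 + 1*16)/29 = 16/29

16/29


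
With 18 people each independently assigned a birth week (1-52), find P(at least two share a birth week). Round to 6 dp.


P(all different) = prod((52-i)/52 for i=0..17) = 0.035353
P(at least one match) = 1 - 0.035353 = 0.964647

0.964647


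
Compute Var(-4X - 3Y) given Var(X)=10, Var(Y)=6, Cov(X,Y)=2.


Var(-4X - 3Y) = (-4)^2*Var(X) + (-3)^2*Var(Y) + 2*(-4)*(-3)*Cov(X,Y)
= 16*10 + 9*6 + 24*2
= 160 + 54 + 48 = 262

262


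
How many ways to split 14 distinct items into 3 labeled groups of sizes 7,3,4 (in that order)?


14! = 87178291200
Denominator: 7!=5040 * 3!=6 * 4!=24
Coefficient = 87178291200 / 725760 = 120120

120120


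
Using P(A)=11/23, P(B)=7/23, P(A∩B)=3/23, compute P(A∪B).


P(A∪B) = P(A) + P(B) - P(A∩B)
= 11/23 + 7/23 - 3/23 = 15/23

15/23


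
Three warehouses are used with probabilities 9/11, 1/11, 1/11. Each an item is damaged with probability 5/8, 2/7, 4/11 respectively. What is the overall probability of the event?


P(A) = P(A|B1)P(B1) + P(A|B2)P(B2) + P(A|B3)P(B3)
= 5/8*9/11 + 2/7*1/11 + 4/11*1/11
= 45/88 + 2/77 + 4/121 = 3865/6776

3865/6776


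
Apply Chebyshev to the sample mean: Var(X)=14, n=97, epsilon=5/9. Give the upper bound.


Var(Xbar) = Var(X)/n = 14/97
Chebyshev: P(|Xbar-mu| >= 5/9) <= Var(Xbar)/(5/9)^2 = (14/97)/(25/81) = 1134/2425

1134/2425


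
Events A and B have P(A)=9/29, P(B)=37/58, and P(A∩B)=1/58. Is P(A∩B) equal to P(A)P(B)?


P(A)*P(B) = 9/29*37/58 = 333/1682
P(A∩B) = 1/58 != 333/1682, so not independent

No, A and B are not independent


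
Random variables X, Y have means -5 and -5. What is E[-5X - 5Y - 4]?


E[-5X - 5Y - 4] = -5*E[X] - 5*E[Y] - 4
= (-5)*(-5) + (-5)*(-5) + (-4)
= 25 + 25 - 4 = 46

46


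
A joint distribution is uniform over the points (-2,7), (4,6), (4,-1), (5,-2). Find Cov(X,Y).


E[X]=11/4, E[Y]=5/2, E[XY]=-1
Cov(X,Y) = E[XY] - E[X]E[Y] = -1 - 11/4*5/2 = -63/8

-63/8


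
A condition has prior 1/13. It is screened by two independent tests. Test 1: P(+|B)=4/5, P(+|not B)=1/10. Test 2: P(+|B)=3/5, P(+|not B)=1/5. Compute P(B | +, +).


After test 1: P(+) = 4/5*1/13 + 1/10*12/13 = 2/13
P(B|+) = (4/65)/(2/13) = 2/5
After test 2 (use post1 as new prior): P(+) = 3/5*2/5 + 1/5*3/5 = 9/25
P(B|+,+) = (6/25)/(9/25) = 2/3

2/3


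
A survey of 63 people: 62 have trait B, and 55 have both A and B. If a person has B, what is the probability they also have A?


P(A|B) = P(A∩B)/P(B) = (55/63)/(62/63) = 55/62

55/62


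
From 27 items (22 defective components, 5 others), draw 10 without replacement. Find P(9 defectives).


P(X=9) = C(22,9)*C(5,1) / C(27,10)
= 497420*5 / 8436285
= 2487100/8436285 = 2380/8073

2380/8073


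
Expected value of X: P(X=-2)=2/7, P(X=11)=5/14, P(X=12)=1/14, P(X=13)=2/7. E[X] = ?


E[X] = sum(x * P(x))
= -2*2/7 + 11*5/14 + 12*1/14 + 13*2/7
= 111/14

111/14


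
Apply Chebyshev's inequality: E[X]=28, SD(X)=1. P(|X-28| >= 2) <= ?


k = 2/1 = 2
Chebyshev: P(|X-mu| >= k*sigma) <= 1/k^2 = 1/2^2 = 1/4

1/4


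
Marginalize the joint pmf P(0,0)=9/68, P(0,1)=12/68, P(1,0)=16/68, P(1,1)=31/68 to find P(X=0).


P(X=0) = P(0,0)+P(0,1) = 9/68 + 12/68 = 21/68

21/68


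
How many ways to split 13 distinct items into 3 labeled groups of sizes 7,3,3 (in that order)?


13! = 6227020800
Denominator: 7!=5040 * 3!=6 * 3!=6
Coefficient = 6227020800 / 181440 = 34320

34320


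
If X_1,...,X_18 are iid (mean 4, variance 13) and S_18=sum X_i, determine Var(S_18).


By independence, Var(S_n) = n*Var(X_1) = 18*13 = 234

234


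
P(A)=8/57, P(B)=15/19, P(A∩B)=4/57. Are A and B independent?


P(A)*P(B) = 8/57*15/19 = 40/361
P(A∩B) = 4/57 != 40/361, so not independent

No, A and B are not independent


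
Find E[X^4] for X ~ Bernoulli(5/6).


For Bernoulli: X in {0,1}
E[X^4] = 0^4*(1-5/6) + 1^4*5/6 = 5/6

5/6


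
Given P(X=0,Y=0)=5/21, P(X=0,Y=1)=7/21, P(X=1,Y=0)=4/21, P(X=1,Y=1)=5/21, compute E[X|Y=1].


P(Y=1) = 12/21
E[X|Y=1] = (0*7 + 1*5)/12 = 5/12

5/12


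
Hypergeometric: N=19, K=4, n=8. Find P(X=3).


P(X=3) = C(4,3)*C(15,5) / C(19,8)
= 4*3003 / 75582
= 12012/75582 = 154/969

154/969


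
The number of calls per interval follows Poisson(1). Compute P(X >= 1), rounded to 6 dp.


P(X>=1) = 1 - P(X<=0) = 1 - (e^(-1)*1^0/0!)
≈ 1 - 0.3678794412 = 0.6321205588
≈ 0.632121

0.632121


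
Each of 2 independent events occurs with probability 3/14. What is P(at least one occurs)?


P(at least one) = 1 - P(none)
P(none) = (1 - 3/14)^2 = (11/14)^2 = 121/196
P(at least one) = 1 - 121/196 = 75/196

75/196


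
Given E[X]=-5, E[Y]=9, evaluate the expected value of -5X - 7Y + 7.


E[-5X - 7Y + 7] = -5*E[X] - 7*E[Y] + 7
= (-5)*(-5) + (-7)*(9) + (7)
= 25 - 63 + 7 = -31

-31


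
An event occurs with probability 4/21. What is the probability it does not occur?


P(A') = 1 - P(A) = 1 - 4/21 = 17/21

17/21


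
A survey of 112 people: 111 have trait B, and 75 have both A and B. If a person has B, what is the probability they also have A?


P(A|B) = P(A∩B)/P(B) = (75/112)/(111/112) = 75/111 = 25/37

25/37


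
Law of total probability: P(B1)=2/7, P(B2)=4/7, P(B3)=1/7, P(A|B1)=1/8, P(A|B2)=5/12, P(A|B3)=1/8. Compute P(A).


P(A) = P(A|B1)P(B1) + P(A|B2)P(B2) + P(A|B3)P(B3)
= 1/8*2/7 + 5/12*4/7 + 1/8*1/7
= 1/28 + 5/21 + 1/56 = 7/24

7/24


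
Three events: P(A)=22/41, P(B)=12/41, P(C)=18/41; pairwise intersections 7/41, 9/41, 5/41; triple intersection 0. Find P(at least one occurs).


P(A∪B∪C) = P(A)+P(B)+P(C) - P(AB)-P(AC)-P(BC) + P(ABC)
= 22/41+12/41+18/41 - 7/41-9/41-5/41 + 0
= 31/41

31/41


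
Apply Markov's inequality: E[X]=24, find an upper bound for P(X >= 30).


Markov: P(X >= a) <= E[X]/a
P(X >= 30) <= 24/30 = 4/5

4/5


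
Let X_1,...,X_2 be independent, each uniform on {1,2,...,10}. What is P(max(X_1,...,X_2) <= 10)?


P(max <= 10) = P(all X_i <= 10) = (P(X_1 <= 10))^2
= (10/10)^2 = 1^2 = 1

1


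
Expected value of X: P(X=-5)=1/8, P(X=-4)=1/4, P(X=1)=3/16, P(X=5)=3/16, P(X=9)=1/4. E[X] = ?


E[X] = sum(x * P(x))
= -5*1/8 - 4*1/4 + 1*3/16 + 5*3/16 + 9*1/4
= 7/4

7/4


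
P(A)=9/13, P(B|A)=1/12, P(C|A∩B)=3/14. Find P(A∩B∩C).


P(A∩B∩C) = P(A) * P(B|A) * P(C|A∩B)
= 9/13 * 1/12 * 3/14
= 3/52 * 3/14 = 9/728

9/728


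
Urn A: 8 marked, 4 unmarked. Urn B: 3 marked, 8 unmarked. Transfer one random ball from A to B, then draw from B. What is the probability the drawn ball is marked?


P(transfer marked) = 8/12 = 2/3; P(transfer unmarked) = 1/3
If marked transferred: Urn II has 4 marked of 12, so P(marked|marked moved) = 1/3
If unmarked transferred: Urn II has 3 marked of 12, so P(marked|unmarked moved) = 1/4
By total probability: P(marked) = 2/3*1/3 + 1/3*1/4 = 11/36

11/36


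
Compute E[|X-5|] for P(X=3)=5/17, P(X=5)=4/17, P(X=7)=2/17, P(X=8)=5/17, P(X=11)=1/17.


E[|X-5|] = sum(g(x)*P(x))
= 2*5/17 + 0*4/17 + 2*2/17 + 3*5/17 + 6*1/17
= 35/17

35/17


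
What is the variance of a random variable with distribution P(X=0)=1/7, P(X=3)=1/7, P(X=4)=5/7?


E[X] = 23/7, E[X^2] = 89/7
Var(X) = E[X^2] - (E[X])^2 = 89/7 - (23/7)^2 = 94/49

94/49


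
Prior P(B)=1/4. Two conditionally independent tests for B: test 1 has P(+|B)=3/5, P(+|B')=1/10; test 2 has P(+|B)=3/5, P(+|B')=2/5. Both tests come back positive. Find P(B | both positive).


After test 1: P(+) = 3/5*1/4 + 1/10*3/4 = 9/40
P(B|+) = (3/20)/(9/40) = 2/3
After test 2 (use post1 as new prior): P(+) = 3/5*2/3 + 2/5*1/3 = 8/15
P(B|+,+) = (2/5)/(8/15) = 3/4

3/4


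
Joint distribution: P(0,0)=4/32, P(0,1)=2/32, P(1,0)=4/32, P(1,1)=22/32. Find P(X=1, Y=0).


Read from table: P(X=1, Y=0) = 4/32 = 1/8

1/8


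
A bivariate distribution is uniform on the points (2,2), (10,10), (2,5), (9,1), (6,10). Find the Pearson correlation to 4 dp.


Cov(X,Y) = 4.1200, Var(X) = 11.3600, Var(Y) = 14.6400
rho = Cov/(sqrt(VarX)*sqrt(VarY)) = 0.3195

0.3195


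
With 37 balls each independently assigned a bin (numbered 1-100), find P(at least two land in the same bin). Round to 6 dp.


P(all different) = prod((100-i)/100 for i=0..36) = 0.000471
P(at least one match) = 1 - 0.000471 = 0.999529

0.999529


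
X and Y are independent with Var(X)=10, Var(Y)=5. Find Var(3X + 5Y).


Independence => Cov(X,Y)=0
Var(3X + 5Y) = 3^2*Var(X) + 5^2*Var(Y)
= 9*10 + 25*5 = 215

215


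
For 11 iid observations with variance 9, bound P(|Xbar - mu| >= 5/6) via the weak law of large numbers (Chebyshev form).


Var(Xbar) = Var(X)/n = 9/11
Chebyshev: P(|Xbar-mu| >= 5/6) <= Var(Xbar)/(5/6)^2 = (9/11)/(25/36) = 324/275
Bound exceeds 1, so trivial bound: 1

1


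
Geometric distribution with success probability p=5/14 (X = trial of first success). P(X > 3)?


P(X > 3) = P(first 3 trials all fail) = (1-p)^3 = (9/14)^3 = 729/2744

729/2744


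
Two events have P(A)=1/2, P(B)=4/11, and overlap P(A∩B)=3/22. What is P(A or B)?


P(A∪B) = P(A) + P(B) - P(A∩B)
= 1/2 + 4/11 - 3/22 = 8/11

8/11


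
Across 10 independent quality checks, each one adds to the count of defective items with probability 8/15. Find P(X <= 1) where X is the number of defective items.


P(X<=1) = P(X=0) + P(X=1)
= 282475249/576650390625 + 645657712/115330078125
= 1170254603/192216796875

1170254603/192216796875


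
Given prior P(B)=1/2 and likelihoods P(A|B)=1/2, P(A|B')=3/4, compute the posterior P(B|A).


P(A) = P(A|B)P(B) + P(A|B')P(B') = 1/2*1/2 + 3/4*1/2 = 5/8
P(B|A) = P(A|B)P(B)/P(A) = (1/4)/(5/8) = 2/5

2/5


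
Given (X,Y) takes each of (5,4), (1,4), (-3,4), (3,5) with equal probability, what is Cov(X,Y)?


E[X]=3/2, E[Y]=17/4, E[XY]=27/4
Cov(X,Y) = E[XY] - E[X]E[Y] = 27/4 - 3/2*17/4 = 3/8

3/8


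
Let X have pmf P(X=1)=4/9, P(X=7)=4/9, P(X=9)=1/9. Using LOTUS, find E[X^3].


E[X^3] = sum(g(x)*P(x))
= 1*4/9 + 343*4/9 + 729*1/9
= 2105/9

2105/9


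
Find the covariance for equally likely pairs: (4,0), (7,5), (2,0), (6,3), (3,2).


E[X]=22/5, E[Y]=2, E[XY]=59/5
Cov(X,Y) = E[XY] - E[X]E[Y] = 59/5 - 22/5*2 = 3

3


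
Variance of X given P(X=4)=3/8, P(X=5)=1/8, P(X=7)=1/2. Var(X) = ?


E[X] = 45/8, E[X^2] = 269/8
Var(X) = E[X^2] - (E[X])^2 = 269/8 - (45/8)^2 = 127/64

127/64


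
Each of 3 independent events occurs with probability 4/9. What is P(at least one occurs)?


P(at least one) = 1 - P(none)
P(none) = (1 - 4/9)^3 = (5/9)^3 = 125/729
P(at least one) = 1 - 125/729 = 604/729

604/729


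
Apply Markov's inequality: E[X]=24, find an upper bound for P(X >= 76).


Markov: P(X >= a) <= E[X]/a
P(X >= 76) <= 24/76 = 6/19

6/19


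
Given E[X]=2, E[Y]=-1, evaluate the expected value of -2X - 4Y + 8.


E[-2X - 4Y + 8] = -2*E[X] - 4*E[Y] + 8
= (-2)*(2) + (-4)*(-1) + (8)
= -4 + 4 + 8 = 8

8


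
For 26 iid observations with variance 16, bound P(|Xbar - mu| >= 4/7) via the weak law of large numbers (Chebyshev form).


Var(Xbar) = Var(X)/n = 16/26
Chebyshev: P(|Xbar-mu| >= 4/7) <= Var(Xbar)/(4/7)^2 = (8/13)/(16/49) = 49/26
Bound exceeds 1, so trivial bound: 1

1


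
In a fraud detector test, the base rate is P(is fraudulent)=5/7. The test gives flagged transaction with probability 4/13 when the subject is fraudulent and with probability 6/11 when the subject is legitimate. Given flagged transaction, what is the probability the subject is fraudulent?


P(A) = P(A|B)P(B) + P(A|B')P(B') = 4/13*5/7 + 6/11*2/7 = 376/1001
P(B|A) = P(A|B)P(B)/P(A) = (20/91)/(376/1001) = 55/94

55/94


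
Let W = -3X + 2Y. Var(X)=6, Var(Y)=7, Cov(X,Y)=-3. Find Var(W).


Var(-3X + 2Y) = (-3)^2*Var(X) + 2^2*Var(Y) + 2*(-3)*2*Cov(X,Y)
= 9*6 + 4*7 - 12*(-3)
= 54 + 28 + 36 = 118

118


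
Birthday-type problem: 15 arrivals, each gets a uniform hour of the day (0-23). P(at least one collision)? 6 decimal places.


P(all different) = prod((24-i)/24 for i=0..14) = 0.003387
P(at least one match) = 1 - 0.003387 = 0.996613

0.996613


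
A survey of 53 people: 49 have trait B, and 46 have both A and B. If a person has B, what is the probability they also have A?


P(A|B) = P(A∩B)/P(B) = (46/53)/(49/53) = 46/49

46/49


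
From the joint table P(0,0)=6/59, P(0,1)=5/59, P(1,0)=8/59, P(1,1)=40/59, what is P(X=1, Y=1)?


Read from table: P(X=1, Y=1) = 40/59

40/59


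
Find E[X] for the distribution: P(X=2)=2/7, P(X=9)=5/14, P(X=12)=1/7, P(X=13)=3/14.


E[X] = sum(x * P(x))
= 2*2/7 + 9*5/14 + 12*1/7 + 13*3/14
= 58/7

58/7


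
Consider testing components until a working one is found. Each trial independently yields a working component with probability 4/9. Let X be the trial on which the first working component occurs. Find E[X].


For geometric (trials until first success), E[X] = 1/p = 1/(4/9) = 9/4

9/4


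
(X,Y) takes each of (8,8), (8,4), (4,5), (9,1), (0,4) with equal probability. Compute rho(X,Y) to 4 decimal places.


Cov(X,Y) = -0.5200, Var(X) = 11.3600, Var(Y) = 5.0400
rho = Cov/(sqrt(VarX)*sqrt(VarY)) = -0.0687

-0.0687


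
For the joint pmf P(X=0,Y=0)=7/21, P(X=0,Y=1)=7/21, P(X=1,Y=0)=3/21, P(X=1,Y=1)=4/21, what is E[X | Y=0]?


P(Y=0) = 10/21
E[X|Y=0] = (0*7 + 1*3)/10 = 3/10

3/10


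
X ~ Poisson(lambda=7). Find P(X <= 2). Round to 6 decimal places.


P(X<=2) = e^(-7)*7^0/0! + e^(-7)*7^1/1! + e^(-7)*7^2/2!
≈ 0.0009118820 + 0.0063831738 + 0.0223411082
= 0.0296361640
≈ 0.029636

0.029636


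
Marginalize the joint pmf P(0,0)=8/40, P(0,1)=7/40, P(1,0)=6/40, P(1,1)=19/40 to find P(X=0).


P(X=0) = P(0,0)+P(0,1) = 8/40 + 7/40 = 15/40 = 3/8

3/8


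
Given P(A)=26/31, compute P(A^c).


P(A') = 1 - P(A) = 1 - 26/31 = 5/31

5/31


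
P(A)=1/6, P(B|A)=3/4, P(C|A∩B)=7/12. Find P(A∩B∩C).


P(A∩B∩C) = P(A) * P(B|A) * P(C|A∩B)
= 1/6 * 3/4 * 7/12
= 1/8 * 7/12 = 7/96

7/96


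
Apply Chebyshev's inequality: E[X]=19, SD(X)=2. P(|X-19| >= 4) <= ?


k = 4/2 = 2
Chebyshev: P(|X-mu| >= k*sigma) <= 1/k^2 = 1/2^2 = 1/4

1/4


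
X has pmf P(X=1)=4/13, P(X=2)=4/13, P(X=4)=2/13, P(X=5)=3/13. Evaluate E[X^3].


E[X^3] = sum(x^3 * P(x))
= 1*4/13 + 8*4/13 + 64*2/13 + 125*3/13
= 539/13

539/13


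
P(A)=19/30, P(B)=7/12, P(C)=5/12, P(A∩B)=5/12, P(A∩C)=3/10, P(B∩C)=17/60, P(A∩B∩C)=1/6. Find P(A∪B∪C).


P(A∪B∪C) = P(A)+P(B)+P(C) - P(AB)-P(AC)-P(BC) + P(ABC)
= 19/30+7/12+5/12 - 5/12-3/10-17/60 + 1/6
= 4/5

4/5


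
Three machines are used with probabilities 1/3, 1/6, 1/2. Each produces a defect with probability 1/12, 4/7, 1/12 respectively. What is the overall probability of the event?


P(A) = P(A|B1)P(B1) + P(A|B2)P(B2) + P(A|B3)P(B3)
= 1/12*1/3 + 4/7*1/6 + 1/12*1/2
= 1/36 + 2/21 + 1/24 = 83/504

83/504


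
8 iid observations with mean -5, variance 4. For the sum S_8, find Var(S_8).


By independence, Var(S_n) = n*Var(X_1) = 8*4 = 32

32


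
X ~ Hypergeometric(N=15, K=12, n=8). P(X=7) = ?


P(X=7) = C(12,7)*C(3,1) / C(15,8)
= 792*3 / 6435
= 2376/6435 = 24/65

24/65


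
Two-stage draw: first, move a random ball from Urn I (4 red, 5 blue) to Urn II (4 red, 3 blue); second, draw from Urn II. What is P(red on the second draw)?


P(transfer red) = 4/9; P(transfer blue) = 5/9
If red transferred: Urn II has 5 red of 8, so P(red|red moved) = 5/8
If blue transferred: Urn II has 4 red of 8, so P(red|blue moved) = 1/2
By total probability: P(red) = 4/9*5/8 + 5/9*1/2 = 5/9

5/9


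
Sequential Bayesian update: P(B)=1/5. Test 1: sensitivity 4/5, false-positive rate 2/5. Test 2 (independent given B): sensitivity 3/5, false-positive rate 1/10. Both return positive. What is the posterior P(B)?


After test 1: P(+) = 4/5*1/5 + 2/5*4/5 = 12/25
P(B|+) = (4/25)/(12/25) = 1/3
After test 2 (use post1 as new prior): P(+) = 3/5*1/3 + 1/10*2/3 = 4/15
P(B|+,+) = (1/5)/(4/15) = 3/4

3/4


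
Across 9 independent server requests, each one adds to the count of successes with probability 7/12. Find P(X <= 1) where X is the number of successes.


P(X<=1) = P(X=0) + P(X=1)
= 1953125/5159780352 + 2734375/573308928
= 6640625/1289945088

6640625/1289945088


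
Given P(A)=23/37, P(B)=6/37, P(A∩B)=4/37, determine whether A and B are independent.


P(A)*P(B) = 23/37*6/37 = 138/1369
P(A∩B) = 4/37 != 138/1369, so not independent

No, A and B are not independent


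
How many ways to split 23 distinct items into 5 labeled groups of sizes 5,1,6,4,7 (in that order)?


23! = 25852016738884976640000
Denominator: 5!=120 * 1!=1 * 6!=720 * 4!=24 * 7!=5040
Coefficient = 25852016738884976640000 / 10450944000 = 2473653742560

2473653742560


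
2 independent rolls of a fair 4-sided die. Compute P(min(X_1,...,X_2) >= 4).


P(min >= 4) = P(all X_i >= 4) = (P(X_1 >= 4))^2
= (1/4)^2 = 1/16

1/16


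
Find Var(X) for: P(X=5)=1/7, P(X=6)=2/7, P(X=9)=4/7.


E[X] = 53/7, E[X^2] = 421/7
Var(X) = E[X^2] - (E[X])^2 = 421/7 - (53/7)^2 = 138/49

138/49


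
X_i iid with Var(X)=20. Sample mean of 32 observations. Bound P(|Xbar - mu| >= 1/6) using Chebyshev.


Var(Xbar) = Var(X)/n = 20/32
Chebyshev: P(|Xbar-mu| >= 1/6) <= Var(Xbar)/(1/6)^2 = (5/8)/(1/36) = 45/2
Bound exceeds 1, so trivial bound: 1

1


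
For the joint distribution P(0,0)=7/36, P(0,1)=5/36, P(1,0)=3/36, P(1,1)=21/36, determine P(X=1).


P(X=1) = P(1,0)+P(1,1) = 3/36 + 21/36 = 24/36 = 2/3

2/3


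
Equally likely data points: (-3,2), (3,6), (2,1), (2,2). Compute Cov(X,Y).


E[X]=1, E[Y]=11/4, E[XY]=9/2
Cov(X,Y) = E[XY] - E[X]E[Y] = 9/2 - 1*11/4 = 7/4

7/4


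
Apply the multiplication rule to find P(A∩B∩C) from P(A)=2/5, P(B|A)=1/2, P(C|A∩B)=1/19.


P(A∩B∩C) = P(A) * P(B|A) * P(C|A∩B)
= 2/5 * 1/2 * 1/19
= 1/5 * 1/19 = 1/95

1/95


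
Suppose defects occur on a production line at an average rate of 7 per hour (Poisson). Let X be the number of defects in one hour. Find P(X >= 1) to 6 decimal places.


P(X>=1) = 1 - P(X<=0) = 1 - (e^(-7)*7^0/0!)
≈ 1 - 0.0009118820 = 0.9990881180
≈ 0.999088

0.999088


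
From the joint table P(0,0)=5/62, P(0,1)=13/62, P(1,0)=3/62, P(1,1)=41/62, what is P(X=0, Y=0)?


Read from table: P(X=0, Y=0) = 5/62

5/62


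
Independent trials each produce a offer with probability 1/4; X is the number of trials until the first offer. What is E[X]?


For geometric (trials until first success), E[X] = 1/p = 1/(1/4) = 4

4


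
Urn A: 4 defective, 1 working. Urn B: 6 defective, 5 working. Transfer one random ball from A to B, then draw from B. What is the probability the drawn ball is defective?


P(transfer defective) = 4/5; P(transfer working) = 1/5
If defective transferred: Urn II has 7 defective of 12, so P(defective|defective moved) = 7/12
If working transferred: Urn II has 6 defective of 12, so P(defective|working moved) = 1/2
By total probability: P(defective) = 4/5*7/12 + 1/5*1/2 = 17/30

17/30


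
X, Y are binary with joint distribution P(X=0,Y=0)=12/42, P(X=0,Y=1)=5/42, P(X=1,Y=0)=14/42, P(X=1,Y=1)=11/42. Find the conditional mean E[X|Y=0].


P(Y=0) = 26/42
E[X|Y=0] = (0*12 + 1*14)/26 = 14/26 = 7/13

7/13


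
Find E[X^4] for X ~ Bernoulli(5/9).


For Bernoulli: X in {0,1}
E[X^4] = 0^4*(1-5/9) + 1^4*5/9 = 5/9

5/9


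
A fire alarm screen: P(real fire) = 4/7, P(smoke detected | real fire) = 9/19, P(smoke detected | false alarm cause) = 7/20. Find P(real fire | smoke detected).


P(A) = P(A|B)P(B) + P(A|B')P(B') = 9/19*4/7 + 7/20*3/7 = 1119/2660
P(B|A) = P(A|B)P(B)/P(A) = (36/133)/(1119/2660) = 240/373

240/373


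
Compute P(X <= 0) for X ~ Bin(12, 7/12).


P(X<=0) = P(X=0)
= 244140625/8916100448256
= 244140625/8916100448256

244140625/8916100448256


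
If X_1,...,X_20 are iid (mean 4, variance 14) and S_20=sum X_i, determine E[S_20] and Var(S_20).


E[S_n] = n*mu = 20*4 = 80
Var(S_n) = n*sigma^2 = 20*14 = 280

E[S_20]=80, Var(S_20)=280


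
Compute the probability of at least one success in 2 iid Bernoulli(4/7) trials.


P(at least one) = 1 - P(none)
P(none) = (1 - 4/7)^2 = (3/7)^2 = 9/49
P(at least one) = 1 - 9/49 = 40/49

40/49


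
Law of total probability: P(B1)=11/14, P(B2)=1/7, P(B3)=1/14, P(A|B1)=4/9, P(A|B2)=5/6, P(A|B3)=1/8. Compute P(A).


P(A) = P(A|B1)P(B1) + P(A|B2)P(B2) + P(A|B3)P(B3)
= 4/9*11/14 + 5/6*1/7 + 1/8*1/14
= 22/63 + 5/42 + 1/112 = 481/1008

481/1008


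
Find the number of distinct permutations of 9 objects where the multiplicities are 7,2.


9! = 362880
Denominator: 7!=5040 * 2!=2
Coefficient = 362880 / 10080 = 36

36


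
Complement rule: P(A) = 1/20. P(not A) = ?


P(A') = 1 - P(A) = 1 - 1/20 = 19/20

19/20


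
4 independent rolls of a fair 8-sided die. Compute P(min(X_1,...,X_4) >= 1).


P(min >= 1) = P(all X_i >= 1) = (P(X_1 >= 1))^4
= (8/8)^4 = 1^4 = 1

1


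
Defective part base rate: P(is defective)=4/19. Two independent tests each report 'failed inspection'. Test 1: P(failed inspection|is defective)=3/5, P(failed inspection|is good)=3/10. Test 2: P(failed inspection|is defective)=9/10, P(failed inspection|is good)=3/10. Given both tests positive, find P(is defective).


After test 1: P(+) = 3/5*4/19 + 3/10*15/19 = 69/190
P(B|+) = (12/95)/(69/190) = 8/23
After test 2 (use post1 as new prior): P(+) = 9/10*8/23 + 3/10*15/23 = 117/230
P(B|+,+) = (36/115)/(117/230) = 8/13

8/13


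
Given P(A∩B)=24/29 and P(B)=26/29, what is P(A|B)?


P(A|B) = P(A∩B)/P(B) = (24/29)/(26/29) = 24/26 = 12/13

12/13


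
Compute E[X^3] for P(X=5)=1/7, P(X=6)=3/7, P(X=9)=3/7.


E[X^3] = sum(g(x)*P(x))
= 125*1/7 + 216*3/7 + 729*3/7
= 2960/7

2960/7


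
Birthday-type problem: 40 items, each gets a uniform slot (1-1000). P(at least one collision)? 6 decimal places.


P(all different) = prod((1000-i)/1000 for i=0..39) = 0.453628
P(at least one match) = 1 - 0.453628 = 0.546372

0.546372


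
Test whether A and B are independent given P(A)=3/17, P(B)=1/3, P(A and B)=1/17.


P(A)*P(B) = 3/17*1/3 = 1/17
P(A∩B) = 1/17, which equals P(A)P(B), so independent

Yes, A and B are independent


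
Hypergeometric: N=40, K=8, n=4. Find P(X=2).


P(X=2) = C(8,2)*C(32,2) / C(40,4)
= 28*496 / 91390
= 13888/91390 = 6944/45695

6944/45695


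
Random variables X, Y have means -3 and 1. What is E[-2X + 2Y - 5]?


E[-2X + 2Y - 5] = -2*E[X] + 2*E[Y] - 5
= (-2)*(-3) + (2)*(1) + (-5)
= 6 + 2 - 5 = 3

3


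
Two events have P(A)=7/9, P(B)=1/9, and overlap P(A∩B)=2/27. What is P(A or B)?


P(A∪B) = P(A) + P(B) - P(A∩B)
= 7/9 + 1/9 - 2/27 = 22/27

22/27


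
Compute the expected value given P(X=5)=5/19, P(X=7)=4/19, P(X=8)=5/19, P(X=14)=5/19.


E[X] = sum(x * P(x))
= 5*5/19 + 7*4/19 + 8*5/19 + 14*5/19
= 163/19

163/19


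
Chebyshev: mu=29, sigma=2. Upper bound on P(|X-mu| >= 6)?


k = 6/2 = 3
Chebyshev: P(|X-mu| >= k*sigma) <= 1/k^2 = 1/3^2 = 1/9

1/9


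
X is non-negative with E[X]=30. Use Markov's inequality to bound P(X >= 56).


Markov: P(X >= a) <= E[X]/a
P(X >= 56) <= 30/56 = 15/28

15/28


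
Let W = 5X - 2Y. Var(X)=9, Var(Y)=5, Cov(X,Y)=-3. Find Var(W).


Var(5X - 2Y) = 5^2*Var(X) + (-2)^2*Var(Y) + 2*5*(-2)*Cov(X,Y)
= 25*9 + 4*5 - 20*(-3)
= 225 + 20 + 60 = 305

305
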